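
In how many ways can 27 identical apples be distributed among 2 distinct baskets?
C(27+2-1, 2-1) = C(28, 1) = 28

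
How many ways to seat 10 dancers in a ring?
Circular: fix one position, arrange the rest. (10-1)! = 362880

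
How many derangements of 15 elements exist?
!15 = Σ_{j=0}^{15} (-1)^j·15!/j! = 1307674368000 - 1307674368000 + 653837184000 - 217945728000 + 54486432000 - 10897286400 + 1816214400 - 259459200 + 32432400 - 3603600 + 360360 - 32760 + 2730 - 210 + 15 - 1 = 481066515734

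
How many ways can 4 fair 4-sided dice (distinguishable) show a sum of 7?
Coefficient of x^7 in (x + x² + ... + x^4)^4. By inclusion-exclusion on dice exceeding 4: Σ_j (-1)^j C(4,j)·C(7-1-4j, 3) = C(4,0)·C(6,3) = 1·20 = 20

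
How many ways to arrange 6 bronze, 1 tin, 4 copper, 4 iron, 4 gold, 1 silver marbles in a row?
20! / (6! × 1! × 4! × 4! × 4! × 1!) = 244432188000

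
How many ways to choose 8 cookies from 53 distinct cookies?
C(53,8) = 53!/(8!×45!) = 886322710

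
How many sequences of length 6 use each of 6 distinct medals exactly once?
6! = 720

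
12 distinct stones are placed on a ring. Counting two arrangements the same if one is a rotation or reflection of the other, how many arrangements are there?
(12-1)!/2 = 39916800/2 = 19958400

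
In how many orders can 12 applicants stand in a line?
12! = 479001600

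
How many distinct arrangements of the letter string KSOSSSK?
7! / (4! × 1! × 2!) = 105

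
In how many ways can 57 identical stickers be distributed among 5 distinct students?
C(57+5-1, 5-1) = C(61, 4) = 521855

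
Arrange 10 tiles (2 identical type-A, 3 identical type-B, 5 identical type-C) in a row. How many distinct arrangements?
10! / (2! × 3! × 5!) = 2520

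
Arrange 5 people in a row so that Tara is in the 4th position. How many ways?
Fix one position: (5-1)! = 24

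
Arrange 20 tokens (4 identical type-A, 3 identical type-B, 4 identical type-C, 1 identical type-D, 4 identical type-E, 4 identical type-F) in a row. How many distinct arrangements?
20! / (4! × 3! × 4! × 1! × 4! × 4!) = 1222160940000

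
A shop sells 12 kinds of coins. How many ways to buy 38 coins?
C(38+12-1, 12-1) = C(49, 11) = 29135916264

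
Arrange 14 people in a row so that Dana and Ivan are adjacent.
Treat as block: (14-1)! × 2! = 6227020800 × 2 = 12454041600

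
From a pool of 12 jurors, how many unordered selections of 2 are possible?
C(12,2) = 12!/(2!×10!) = 66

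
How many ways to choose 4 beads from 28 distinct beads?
C(28,4) = 28!/(4!×24!) = 20475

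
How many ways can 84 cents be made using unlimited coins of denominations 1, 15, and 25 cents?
Coefficient of x^84 in 1/(1-x^1) · 1/(1-x^15) · 1/(1-x^25). Case on j = number of 25-cent coins (j = 0..3); remainder r = 84 - 25j is made from {1,15} in ⌊r/15⌋+1 ways. r = 84, 59, 34, 9 → 6 + 4 + 3 + 1 = 14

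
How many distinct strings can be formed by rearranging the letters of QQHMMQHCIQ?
10! / (1! × 4! × 2! × 2! × 1!) = 37800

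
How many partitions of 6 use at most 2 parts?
By conjugation, equals partitions of 6 into parts ≤ 2. Let r_j(i) = number of partitions of i into parts ≤ j, for i = 0..6. r_1(i) = 1 for all i; r_j(i) = r_{j-1}(i) + r_j(i-j). Rows j = 2..2: ≤2: 1 1 2 2 3 3 4. r_2(6) = 4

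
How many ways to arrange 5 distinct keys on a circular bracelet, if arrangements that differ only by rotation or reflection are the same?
(5-1)!/2 = 24/2 = 12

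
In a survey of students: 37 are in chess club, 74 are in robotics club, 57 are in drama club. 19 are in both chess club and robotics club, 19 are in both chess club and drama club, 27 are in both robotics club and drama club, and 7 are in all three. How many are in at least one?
|A∪B∪C| = 37+74+57-19-19-27+7 = 110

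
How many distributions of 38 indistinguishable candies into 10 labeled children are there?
C(38+10-1, 10-1) = C(47, 9) = 1362649145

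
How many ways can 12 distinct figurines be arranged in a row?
12! = 479001600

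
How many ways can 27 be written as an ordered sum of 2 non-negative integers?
C(27+2-1, 2-1) = C(28, 1) = 28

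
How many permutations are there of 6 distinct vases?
6! = 720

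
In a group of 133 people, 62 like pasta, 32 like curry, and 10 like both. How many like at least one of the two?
|A∪B| = |A| + |B| - |A∩B| = 62 + 32 - 10 = 84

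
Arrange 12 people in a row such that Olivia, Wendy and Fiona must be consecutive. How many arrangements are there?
Treat the 3 as one block: (12-3+1)! × 3! = 3628800 × 6 = 21772800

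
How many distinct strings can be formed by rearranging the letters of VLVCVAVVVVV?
11! / (1! × 1! × 1! × 8!) = 990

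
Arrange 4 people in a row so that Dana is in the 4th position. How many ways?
Fix one position: (4-1)! = 6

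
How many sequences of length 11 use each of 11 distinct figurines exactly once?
11! = 39916800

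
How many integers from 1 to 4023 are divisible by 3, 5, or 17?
⌊4023/3⌋+⌊4023/5⌋+⌊4023/17⌋ - ⌊4023/15⌋-⌊4023/51⌋-⌊4023/85⌋ + ⌊4023/255⌋ = 1341+804+236 - 268-78-47 + 15 = 2003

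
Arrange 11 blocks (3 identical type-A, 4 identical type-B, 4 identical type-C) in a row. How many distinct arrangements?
11! / (3! × 4! × 4!) = 11550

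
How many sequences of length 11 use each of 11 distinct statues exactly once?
11! = 39916800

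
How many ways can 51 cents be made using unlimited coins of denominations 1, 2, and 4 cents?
Coefficient of x^51 in 1/(1-x^1) · 1/(1-x^2) · 1/(1-x^4). Case on j = number of 4-cent coins (j = 0..12); remainder r = 51 - 4j is made from {1,2} in ⌊r/2⌋+1 ways. r = 51, 47, 43, 39, 35, 31, 27, 23, 19, 15, 11, 7, 3 → 26 + 24 + 22 + 20 + 18 + 16 + 14 + 12 + 10 + 8 + 6 + 4 + 2 = 182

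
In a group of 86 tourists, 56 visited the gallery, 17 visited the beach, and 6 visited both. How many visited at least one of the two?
|A∪B| = |A| + |B| - |A∩B| = 56 + 17 - 6 = 67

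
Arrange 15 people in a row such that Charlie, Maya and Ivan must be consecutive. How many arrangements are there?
Treat the 3 as one block: (15-3+1)! × 3! = 6227020800 × 6 = 37362124800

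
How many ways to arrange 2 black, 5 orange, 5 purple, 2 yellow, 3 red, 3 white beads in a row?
20! / (2! × 5! × 5! × 2! × 3! × 3!) = 1173274502400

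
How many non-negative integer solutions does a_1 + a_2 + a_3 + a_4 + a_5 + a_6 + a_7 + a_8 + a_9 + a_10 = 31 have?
C(31+10-1, 10-1) = C(40, 9) = 273438880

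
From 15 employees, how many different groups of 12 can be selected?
C(15,12) = 15!/(12!×3!) = 455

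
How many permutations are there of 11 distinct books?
11! = 39916800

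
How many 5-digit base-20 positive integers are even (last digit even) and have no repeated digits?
Last∈{0,2,4,6,8,10,12,14,16,18}. Last=0: 93024. Last nonzero: 9×18×P(18,3) = 793152. Total = 886176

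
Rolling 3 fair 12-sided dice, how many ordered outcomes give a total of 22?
Coefficient of x^22 in (x + x² + ... + x^12)^3. By inclusion-exclusion on dice exceeding 12: Σ_j (-1)^j C(3,j)·C(22-1-12j, 2) = C(3,0)·C(21,2) - C(3,1)·C(9,2) = 1·210 - 3·36 = 102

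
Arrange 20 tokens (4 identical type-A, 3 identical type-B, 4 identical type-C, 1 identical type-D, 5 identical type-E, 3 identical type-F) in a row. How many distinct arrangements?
20! / (4! × 3! × 4! × 1! × 5! × 3!) = 977728752000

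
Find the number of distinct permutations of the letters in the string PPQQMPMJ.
8! / (2! × 1! × 2! × 3!) = 1680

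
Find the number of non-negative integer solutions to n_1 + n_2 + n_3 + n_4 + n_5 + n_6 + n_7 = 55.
C(55+7-1, 7-1) = C(61, 6) = 55525372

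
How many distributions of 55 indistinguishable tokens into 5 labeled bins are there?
C(55+5-1, 5-1) = C(59, 4) = 455126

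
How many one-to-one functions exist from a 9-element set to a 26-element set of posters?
P(26,9) = 26!/(26-9)! = 1133836704000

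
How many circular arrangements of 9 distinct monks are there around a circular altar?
Circular: fix one position, arrange the rest. (9-1)! = 40320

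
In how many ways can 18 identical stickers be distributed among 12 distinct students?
C(18+12-1, 12-1) = C(29, 11) = 34597290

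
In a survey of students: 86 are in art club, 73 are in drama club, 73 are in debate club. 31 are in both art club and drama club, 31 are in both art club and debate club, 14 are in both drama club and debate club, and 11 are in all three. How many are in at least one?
|A∪B∪C| = 86+73+73-31-31-14+11 = 167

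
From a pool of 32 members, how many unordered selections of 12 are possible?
C(32,12) = 32!/(12!×20!) = 225792840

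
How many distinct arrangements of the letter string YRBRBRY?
7! / (3! × 2! × 2!) = 210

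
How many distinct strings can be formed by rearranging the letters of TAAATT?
6! / (3! × 3!) = 20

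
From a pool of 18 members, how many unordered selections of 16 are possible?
C(18,16) = 18!/(16!×2!) = 153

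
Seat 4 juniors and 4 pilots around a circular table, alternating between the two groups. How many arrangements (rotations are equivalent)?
Fix one of the juniors: (4-1)! ways for the remaining juniors, × 4! ways for the pilots = 6 × 24 = 144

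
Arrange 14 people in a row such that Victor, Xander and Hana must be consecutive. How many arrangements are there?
Treat the 3 as one block: (14-3+1)! × 3! = 479001600 × 6 = 2874009600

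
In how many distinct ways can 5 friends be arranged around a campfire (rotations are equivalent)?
Circular: fix one position, arrange the rest. (5-1)! = 24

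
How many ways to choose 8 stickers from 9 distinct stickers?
C(9,8) = 9!/(8!×1!) = 9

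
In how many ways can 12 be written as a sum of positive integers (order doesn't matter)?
Pentagonal recurrence p(n) = p(n-1) + p(n-2) - p(n-5) - p(n-7) + p(n-12) + p(n-15) - ... gives p(0..11) = 1, 1, 2, 3, 5, 7, 11, 15, 22, 30, 42, 56. p(12) = p(11) + p(10) - p(7) - p(5) + p(0) = 56 + 42 - 15 - 7 + 1 = 77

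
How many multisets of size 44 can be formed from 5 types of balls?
C(44+5-1, 5-1) = C(48, 4) = 194580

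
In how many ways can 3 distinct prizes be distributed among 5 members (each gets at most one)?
P(5,3) = 5!/(5-3)! = 60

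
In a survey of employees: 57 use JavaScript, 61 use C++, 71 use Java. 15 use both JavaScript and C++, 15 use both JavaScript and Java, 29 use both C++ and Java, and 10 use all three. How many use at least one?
|A∪B∪C| = 57+61+71-15-15-29+10 = 140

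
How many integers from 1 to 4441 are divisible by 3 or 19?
⌊4441/3⌋ + ⌊4441/19⌋ - ⌊4441/57⌋ = 1480 + 233 - 77 = 1636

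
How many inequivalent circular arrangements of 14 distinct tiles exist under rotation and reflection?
(14-1)!/2 = 6227020800/2 = 3113510400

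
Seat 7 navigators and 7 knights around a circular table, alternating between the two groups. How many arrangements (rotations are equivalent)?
Fix one of the navigators: (7-1)! ways for the remaining navigators, × 7! ways for the knights = 720 × 5040 = 3628800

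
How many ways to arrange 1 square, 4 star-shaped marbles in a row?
5! / (1! × 4!) = 5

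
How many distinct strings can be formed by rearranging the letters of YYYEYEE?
7! / (3! × 4!) = 35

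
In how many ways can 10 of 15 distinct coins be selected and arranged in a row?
P(15,10) = 15!/(15-10)! = 10897286400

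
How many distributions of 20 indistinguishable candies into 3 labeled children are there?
C(20+3-1, 3-1) = C(22, 2) = 231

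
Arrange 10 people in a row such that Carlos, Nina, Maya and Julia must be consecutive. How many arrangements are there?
Treat the 4 as one block: (10-4+1)! × 4! = 5040 × 24 = 120960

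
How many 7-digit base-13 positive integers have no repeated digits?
First digit: 12 choices (nonzero). Then descending: 12 × 12 × 11 × 10 × 9 × 8 × 7 = 7983360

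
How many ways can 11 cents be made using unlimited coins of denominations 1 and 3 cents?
Coefficient of x^11 in 1/(1-x^1) · 1/(1-x^3). Use j coins of 3 for j = 0..⌊11/3⌋ = 3, the rest in 1s: 3 + 1 = 4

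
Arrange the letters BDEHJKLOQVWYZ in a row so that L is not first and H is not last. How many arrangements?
By inclusion-exclusion: 13! - 2×(13-1)! + (13-2)! = 6227020800 - 958003200 + 39916800 = 5308934400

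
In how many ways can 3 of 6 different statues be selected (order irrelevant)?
C(6,3) = 6!/(3!×3!) = 20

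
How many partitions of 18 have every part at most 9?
Let r_j(i) = number of partitions of i into parts ≤ j, for i = 0..18. r_1(i) = 1 for all i; r_j(i) = r_{j-1}(i) + r_j(i-j). Rows j = 2..9: ≤2: 1 1 2 2 3 3 4 4 5 5 6 6 7 7 8 8 9 9 10; ≤3: 1 1 2 3 4 5 7 8 10 12 14 16 19 21 24 27 30 33 37; ≤4: 1 1 2 3 5 6 9 11 15 18 23 27 34 39 47 54 64 72 84; ≤5: 1 1 2 3 5 7 10 13 18 23 30 37 47 57 70 84 101 119 141; ≤6: 1 1 2 3 5 7 11 14 20 26 35 44 58 71 90 110 136 163 199; ≤7: 1 1 2 3 5 7 11 15 21 28 38 49 65 82 105 131 164 201 248; ≤8: 1 1 2 3 5 7 11 15 22 29 40 52 70 89 116 146 186 230 288; ≤9: 1 1 2 3 5 7 11 15 22 30 41 54 73 94 123 157 201 252 318. r_9(18) = 318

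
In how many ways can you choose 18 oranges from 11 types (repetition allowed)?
C(18+11-1, 11-1) = C(28, 10) = 13123110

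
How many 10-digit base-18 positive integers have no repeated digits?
First digit: 17 choices (nonzero). Then descending: 17 × 17 × 16 × 15 × 14 × 13 × 12 × 11 × 10 × 9 = 149967417600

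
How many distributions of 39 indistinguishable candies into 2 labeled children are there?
C(39+2-1, 2-1) = C(40, 1) = 40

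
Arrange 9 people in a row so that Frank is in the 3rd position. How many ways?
Fix one position: (9-1)! = 40320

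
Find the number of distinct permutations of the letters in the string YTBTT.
5! / (1! × 1! × 3!) = 20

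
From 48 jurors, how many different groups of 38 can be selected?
C(48,38) = 48!/(38!×10!) = 6540715896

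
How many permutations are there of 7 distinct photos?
7! = 5040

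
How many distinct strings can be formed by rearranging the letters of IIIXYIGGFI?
10! / (1! × 1! × 5! × 2! × 1!) = 15120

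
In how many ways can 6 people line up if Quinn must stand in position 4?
Fix one position: (6-1)! = 120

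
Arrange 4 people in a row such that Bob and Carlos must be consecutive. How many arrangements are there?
Treat the 2 as one block: (4-2+1)! × 2! = 6 × 2 = 12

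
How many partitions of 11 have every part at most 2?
Let r_j(i) = number of partitions of i into parts ≤ j, for i = 0..11. r_1(i) = 1 for all i; r_j(i) = r_{j-1}(i) + r_j(i-j). Rows j = 2..2: ≤2: 1 1 2 2 3 3 4 4 5 5 6 6. r_2(11) = 6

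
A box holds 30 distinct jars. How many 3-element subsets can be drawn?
C(30,3) = 30!/(3!×27!) = 4060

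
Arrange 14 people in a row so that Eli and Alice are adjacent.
Treat as block: (14-1)! × 2! = 6227020800 × 2 = 12454041600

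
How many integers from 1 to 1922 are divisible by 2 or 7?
⌊1922/2⌋ + ⌊1922/7⌋ - ⌊1922/14⌋ = 961 + 274 - 137 = 1098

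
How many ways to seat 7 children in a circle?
Circular: fix one position, arrange the rest. (7-1)! = 720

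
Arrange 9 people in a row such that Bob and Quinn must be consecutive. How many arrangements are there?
Treat the 2 as one block: (9-2+1)! × 2! = 40320 × 2 = 80640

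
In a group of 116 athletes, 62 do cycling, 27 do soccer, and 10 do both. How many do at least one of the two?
|A∪B| = |A| + |B| - |A∩B| = 62 + 27 - 10 = 79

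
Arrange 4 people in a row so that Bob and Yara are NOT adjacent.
Total - adjacent = 4! - (4-1)!×2 = 24 - 12 = 12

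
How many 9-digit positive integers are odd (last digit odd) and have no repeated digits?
Last∈{1,3,5,7,9}. Last=0: 0. Last nonzero: 5×8×P(8,7) = 1612800. Total = 1612800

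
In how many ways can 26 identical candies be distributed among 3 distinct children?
C(26+3-1, 3-1) = C(28, 2) = 378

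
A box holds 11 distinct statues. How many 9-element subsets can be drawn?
C(11,9) = 11!/(9!×2!) = 55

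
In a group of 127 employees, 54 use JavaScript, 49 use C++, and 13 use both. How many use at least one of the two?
|A∪B| = |A| + |B| - |A∩B| = 54 + 49 - 13 = 90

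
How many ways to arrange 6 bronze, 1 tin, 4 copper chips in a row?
11! / (6! × 1! × 4!) = 2310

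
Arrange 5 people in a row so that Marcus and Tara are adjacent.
Treat as block: (5-1)! × 2! = 24 × 2 = 48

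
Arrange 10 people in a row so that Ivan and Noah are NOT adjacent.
Total - adjacent = 10! - (10-1)!×2 = 3628800 - 725760 = 2903040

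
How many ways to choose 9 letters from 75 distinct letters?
C(75,9) = 75!/(9!×66!) = 125595622175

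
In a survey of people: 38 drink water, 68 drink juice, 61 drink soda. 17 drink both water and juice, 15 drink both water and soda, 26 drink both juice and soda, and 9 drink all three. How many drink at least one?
|A∪B∪C| = 38+68+61-17-15-26+9 = 118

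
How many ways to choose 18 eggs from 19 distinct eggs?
C(19,18) = 19!/(18!×1!) = 19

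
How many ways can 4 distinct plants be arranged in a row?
4! = 24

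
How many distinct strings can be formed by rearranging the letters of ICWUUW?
6! / (1! × 2! × 2! × 1!) = 180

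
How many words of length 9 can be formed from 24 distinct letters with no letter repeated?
P(24,9) = 24!/(24-9)! = 474467051520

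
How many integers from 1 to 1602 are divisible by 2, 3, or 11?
⌊1602/2⌋+⌊1602/3⌋+⌊1602/11⌋ - ⌊1602/6⌋-⌊1602/22⌋-⌊1602/33⌋ + ⌊1602/66⌋ = 801+534+145 - 267-72-48 + 24 = 1117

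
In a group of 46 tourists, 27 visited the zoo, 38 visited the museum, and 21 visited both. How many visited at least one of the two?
|A∪B| = |A| + |B| - |A∩B| = 27 + 38 - 21 = 44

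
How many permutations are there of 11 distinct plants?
11! = 39916800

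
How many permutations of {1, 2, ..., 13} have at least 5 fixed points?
Exactly j fixed points: C(13,j)·!(13-j); sum over j ≥ 5 (derangement numbers via !m = (m-1)·(!(m-1) + !(m-2)): !0..!8 = 1, 0, 1, 2, 9, 44, 265, 1854, 14833). Σ_{j=5}^{13} C(13,j)·!(13-j) = C(13,5)·!8 + C(13,6)·!7 + C(13,7)·!6 + C(13,8)·!5 + C(13,9)·!4 + C(13,10)·!3 + C(13,11)·!2 + C(13,12)·!1 + C(13,13)·!0 = 1287·14833 + 1716·1854 + 1716·265 + 1287·44 + 715·9 + 286·2 + 78·1 + 13·0 + 1·1 = 22789989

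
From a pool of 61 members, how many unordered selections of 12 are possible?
C(61,12) = 61!/(12!×49!) = 1742058970275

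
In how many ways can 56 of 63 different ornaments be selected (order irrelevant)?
C(63,56) = 63!/(56!×7!) = 553270671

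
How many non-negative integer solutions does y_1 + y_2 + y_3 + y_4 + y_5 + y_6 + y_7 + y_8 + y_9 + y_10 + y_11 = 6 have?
C(6+11-1, 11-1) = C(16, 10) = 8008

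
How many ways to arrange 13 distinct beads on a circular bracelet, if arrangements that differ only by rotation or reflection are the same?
(13-1)!/2 = 479001600/2 = 239500800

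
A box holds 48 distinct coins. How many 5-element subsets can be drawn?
C(48,5) = 48!/(5!×43!) = 1712304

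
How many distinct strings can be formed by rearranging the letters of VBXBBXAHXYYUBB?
14! / (1! × 2! × 1! × 1! × 3! × 1! × 5!) = 60540480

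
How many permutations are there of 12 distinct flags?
12! = 479001600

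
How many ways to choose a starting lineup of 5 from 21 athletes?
C(21,5) = 21!/(5!×16!) = 20349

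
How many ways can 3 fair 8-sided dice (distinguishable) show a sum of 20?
Coefficient of x^20 in (x + x² + ... + x^8)^3. By inclusion-exclusion on dice exceeding 8: Σ_j (-1)^j C(3,j)·C(20-1-8j, 2) = C(3,0)·C(19,2) - C(3,1)·C(11,2) + C(3,2)·C(3,2) = 1·171 - 3·55 + 3·3 = 15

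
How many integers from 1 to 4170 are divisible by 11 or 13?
⌊4170/11⌋ + ⌊4170/13⌋ - ⌊4170/143⌋ = 379 + 320 - 29 = 670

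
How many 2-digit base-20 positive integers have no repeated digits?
First digit: 19 choices (nonzero). Then descending: 19 × 19 = 361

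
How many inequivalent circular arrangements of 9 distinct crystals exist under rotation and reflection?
(9-1)!/2 = 40320/2 = 20160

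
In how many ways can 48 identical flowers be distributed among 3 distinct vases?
C(48+3-1, 3-1) = C(50, 2) = 1225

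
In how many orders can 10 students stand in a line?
10! = 3628800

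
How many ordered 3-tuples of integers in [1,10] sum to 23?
Coefficient of x^23 in (x + x² + ... + x^10)^3. By inclusion-exclusion on dice exceeding 10: Σ_j (-1)^j C(3,j)·C(23-1-10j, 2) = C(3,0)·C(22,2) - C(3,1)·C(12,2) + C(3,2)·C(2,2) = 1·231 - 3·66 + 3·1 = 36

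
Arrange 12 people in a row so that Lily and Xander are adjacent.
Treat as block: (12-1)! × 2! = 39916800 × 2 = 79833600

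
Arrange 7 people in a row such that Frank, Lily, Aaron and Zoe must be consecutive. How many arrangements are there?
Treat the 4 as one block: (7-4+1)! × 4! = 24 × 24 = 576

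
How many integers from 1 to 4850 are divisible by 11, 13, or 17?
⌊4850/11⌋+⌊4850/13⌋+⌊4850/17⌋ - ⌊4850/143⌋-⌊4850/187⌋-⌊4850/221⌋ + ⌊4850/2431⌋ = 440+373+285 - 33-25-21 + 1 = 1020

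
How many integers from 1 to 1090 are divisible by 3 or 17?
⌊1090/3⌋ + ⌊1090/17⌋ - ⌊1090/51⌋ = 363 + 64 - 21 = 406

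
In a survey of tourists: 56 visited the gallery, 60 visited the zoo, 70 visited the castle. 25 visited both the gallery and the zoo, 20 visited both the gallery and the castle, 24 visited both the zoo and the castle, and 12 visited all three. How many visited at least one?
|A∪B∪C| = 56+60+70-25-20-24+12 = 129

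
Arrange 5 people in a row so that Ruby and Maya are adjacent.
Treat as block: (5-1)! × 2! = 24 × 2 = 48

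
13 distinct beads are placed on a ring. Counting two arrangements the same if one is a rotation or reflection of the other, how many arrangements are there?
(13-1)!/2 = 479001600/2 = 239500800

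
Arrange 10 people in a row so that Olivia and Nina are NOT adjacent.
Total - adjacent = 10! - (10-1)!×2 = 3628800 - 725760 = 2903040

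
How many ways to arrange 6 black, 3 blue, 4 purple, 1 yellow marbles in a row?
14! / (6! × 3! × 4! × 1!) = 840840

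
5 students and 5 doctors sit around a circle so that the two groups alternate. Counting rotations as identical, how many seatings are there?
Fix one of the students: (5-1)! ways for the remaining students, × 5! ways for the doctors = 24 × 120 = 2880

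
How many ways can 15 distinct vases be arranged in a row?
15! = 1307674368000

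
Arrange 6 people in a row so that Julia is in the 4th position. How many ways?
Fix one position: (6-1)! = 120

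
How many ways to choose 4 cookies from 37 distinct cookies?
C(37,4) = 37!/(4!×33!) = 66045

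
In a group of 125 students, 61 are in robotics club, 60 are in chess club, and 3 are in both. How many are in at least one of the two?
|A∪B| = |A| + |B| - |A∩B| = 61 + 60 - 3 = 118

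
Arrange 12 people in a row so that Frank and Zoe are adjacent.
Treat as block: (12-1)! × 2! = 39916800 × 2 = 79833600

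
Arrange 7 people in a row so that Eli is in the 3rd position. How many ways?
Fix one position: (7-1)! = 720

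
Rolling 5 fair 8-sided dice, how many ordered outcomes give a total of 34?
Coefficient of x^34 in (x + x² + ... + x^8)^5. By inclusion-exclusion on dice exceeding 8: Σ_j (-1)^j C(5,j)·C(34-1-8j, 4) = C(5,0)·C(33,4) - C(5,1)·C(25,4) + C(5,2)·C(17,4) - C(5,3)·C(9,4) = 1·40920 - 5·12650 + 10·2380 - 10·126 = 210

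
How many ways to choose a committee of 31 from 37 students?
C(37,31) = 37!/(31!×6!) = 2324784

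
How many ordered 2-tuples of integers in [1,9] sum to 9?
Coefficient of x^9 in (x + x² + ... + x^9)^2. By inclusion-exclusion on dice exceeding 9: Σ_j (-1)^j C(2,j)·C(9-1-9j, 1) = C(2,0)·C(8,1) = 1·8 = 8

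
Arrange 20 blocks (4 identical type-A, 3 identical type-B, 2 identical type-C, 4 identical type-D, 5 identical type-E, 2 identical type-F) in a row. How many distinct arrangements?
20! / (4! × 3! × 2! × 4! × 5! × 2!) = 1466593128000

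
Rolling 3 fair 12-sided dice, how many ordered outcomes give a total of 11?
Coefficient of x^11 in (x + x² + ... + x^12)^3. By inclusion-exclusion on dice exceeding 12: Σ_j (-1)^j C(3,j)·C(11-1-12j, 2) = C(3,0)·C(10,2) = 1·45 = 45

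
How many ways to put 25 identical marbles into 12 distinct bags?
C(25+12-1, 12-1) = C(36, 11) = 600805296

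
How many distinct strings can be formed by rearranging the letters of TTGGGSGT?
8! / (4! × 3! × 1!) = 280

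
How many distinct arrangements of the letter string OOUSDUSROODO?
12! / (1! × 2! × 2! × 2! × 5!) = 498960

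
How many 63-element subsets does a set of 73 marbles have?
C(73,63) = 73!/(63!×10!) = 621324937376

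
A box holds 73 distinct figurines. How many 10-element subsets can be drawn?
C(73,10) = 73!/(10!×63!) = 621324937376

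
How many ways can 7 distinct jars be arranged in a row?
7! = 5040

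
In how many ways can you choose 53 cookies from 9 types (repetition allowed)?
C(53+9-1, 9-1) = C(61, 8) = 2944827765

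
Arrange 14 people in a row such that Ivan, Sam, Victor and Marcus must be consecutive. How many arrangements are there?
Treat the 4 as one block: (14-4+1)! × 4! = 39916800 × 24 = 958003200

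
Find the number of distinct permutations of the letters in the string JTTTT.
5! / (4! × 1!) = 5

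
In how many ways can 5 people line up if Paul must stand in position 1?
Fix one position: (5-1)! = 24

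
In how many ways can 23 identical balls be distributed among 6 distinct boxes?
C(23+6-1, 6-1) = C(28, 5) = 98280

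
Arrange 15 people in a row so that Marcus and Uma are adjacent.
Treat as block: (15-1)! × 2! = 87178291200 × 2 = 174356582400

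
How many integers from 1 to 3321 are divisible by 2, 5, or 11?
⌊3321/2⌋+⌊3321/5⌋+⌊3321/11⌋ - ⌊3321/10⌋-⌊3321/22⌋-⌊3321/55⌋ + ⌊3321/110⌋ = 1660+664+301 - 332-150-60 + 30 = 2113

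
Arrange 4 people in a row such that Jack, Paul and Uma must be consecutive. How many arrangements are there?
Treat the 3 as one block: (4-3+1)! × 3! = 2 × 6 = 12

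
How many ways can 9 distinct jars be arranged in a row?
9! = 362880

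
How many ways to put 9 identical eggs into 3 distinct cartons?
C(9+3-1, 3-1) = C(11, 2) = 55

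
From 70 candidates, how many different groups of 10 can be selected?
C(70,10) = 70!/(10!×60!) = 396704524216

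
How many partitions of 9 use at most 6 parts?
By conjugation, equals partitions of 9 into parts ≤ 6. Let r_j(i) = number of partitions of i into parts ≤ j, for i = 0..9. r_1(i) = 1 for all i; r_j(i) = r_{j-1}(i) + r_j(i-j). Rows j = 2..6: ≤2: 1 1 2 2 3 3 4 4 5 5; ≤3: 1 1 2 3 4 5 7 8 10 12; ≤4: 1 1 2 3 5 6 9 11 15 18; ≤5: 1 1 2 3 5 7 10 13 18 23; ≤6: 1 1 2 3 5 7 11 14 20 26. r_6(9) = 26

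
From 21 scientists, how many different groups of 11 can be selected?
C(21,11) = 21!/(11!×10!) = 352716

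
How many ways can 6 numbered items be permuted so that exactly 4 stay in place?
Choose the 4 fixed points C(6,4) = 15, derange the rest: !2 = Σ_{j=0}^{2} (-1)^j·2!/j! = 2 - 2 + 1 = 1. Product = 15 × 1 = 15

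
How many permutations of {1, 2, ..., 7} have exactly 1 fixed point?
Choose the 1 fixed point C(7,1) = 7, derange the rest: !6 = Σ_{j=0}^{6} (-1)^j·6!/j! = 720 - 720 + 360 - 120 + 30 - 6 + 1 = 265. Product = 7 × 265 = 1855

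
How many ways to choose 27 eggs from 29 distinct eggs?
C(29,27) = 29!/(27!×2!) = 406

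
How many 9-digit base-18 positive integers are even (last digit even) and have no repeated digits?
Last∈{0,2,4,6,8,10,12,14,16}. Last=0: 980179200. Last nonzero: 8×16×P(16,7) = 7380172800. Total = 8360352000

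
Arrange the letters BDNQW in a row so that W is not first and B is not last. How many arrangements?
By inclusion-exclusion: 5! - 2×(5-1)! + (5-2)! = 120 - 48 + 6 = 78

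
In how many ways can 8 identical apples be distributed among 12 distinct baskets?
C(8+12-1, 12-1) = C(19, 11) = 75582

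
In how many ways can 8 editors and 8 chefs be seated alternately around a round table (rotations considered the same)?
Fix one of the editors: (8-1)! ways for the remaining editors, × 8! ways for the chefs = 5040 × 40320 = 203212800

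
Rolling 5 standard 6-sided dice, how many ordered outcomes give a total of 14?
Coefficient of x^14 in (x + x² + ... + x^6)^5. By inclusion-exclusion on dice exceeding 6: Σ_j (-1)^j C(5,j)·C(14-1-6j, 4) = C(5,0)·C(13,4) - C(5,1)·C(7,4) = 1·715 - 5·35 = 540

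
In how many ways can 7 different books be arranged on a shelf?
7! = 5040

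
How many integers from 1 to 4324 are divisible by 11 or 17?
⌊4324/11⌋ + ⌊4324/17⌋ - ⌊4324/187⌋ = 393 + 254 - 23 = 624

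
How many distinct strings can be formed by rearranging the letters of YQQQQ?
5! / (1! × 4!) = 5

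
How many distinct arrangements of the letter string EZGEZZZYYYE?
11! / (3! × 4! × 3! × 1!) = 46200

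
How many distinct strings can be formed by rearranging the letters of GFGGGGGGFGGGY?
13! / (10! × 1! × 2!) = 858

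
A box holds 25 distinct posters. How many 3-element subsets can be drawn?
C(25,3) = 25!/(3!×22!) = 2300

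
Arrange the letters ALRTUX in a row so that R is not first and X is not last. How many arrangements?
By inclusion-exclusion: 6! - 2×(6-1)! + (6-2)! = 720 - 240 + 24 = 504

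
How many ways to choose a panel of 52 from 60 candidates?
C(60,52) = 60!/(52!×8!) = 2558620845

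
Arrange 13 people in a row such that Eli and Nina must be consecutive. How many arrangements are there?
Treat the 2 as one block: (13-2+1)! × 2! = 479001600 × 2 = 958003200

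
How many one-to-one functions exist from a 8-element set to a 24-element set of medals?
P(24,8) = 24!/(24-8)! = 29654190720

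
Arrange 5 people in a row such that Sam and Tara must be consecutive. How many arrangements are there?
Treat the 2 as one block: (5-2+1)! × 2! = 24 × 2 = 48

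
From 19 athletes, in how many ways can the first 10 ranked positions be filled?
P(19,10) = 19!/(19-10)! = 335221286400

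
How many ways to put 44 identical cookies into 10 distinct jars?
C(44+10-1, 10-1) = C(53, 9) = 4431613550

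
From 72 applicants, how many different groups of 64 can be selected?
C(72,64) = 72!/(64!×8!) = 11969016345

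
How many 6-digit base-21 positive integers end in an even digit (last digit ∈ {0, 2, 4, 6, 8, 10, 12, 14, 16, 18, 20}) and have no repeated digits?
Last∈{0,2,4,6,8,10,12,14,16,18,20}. Last=0: 1860480. Last nonzero: 10×19×P(19,4) = 17674560. Total = 19535040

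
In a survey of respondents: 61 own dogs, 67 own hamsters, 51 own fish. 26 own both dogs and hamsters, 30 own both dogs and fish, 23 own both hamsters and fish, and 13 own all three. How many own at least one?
|A∪B∪C| = 61+67+51-26-30-23+13 = 113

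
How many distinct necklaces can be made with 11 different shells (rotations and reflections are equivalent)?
(11-1)!/2 = 3628800/2 = 1814400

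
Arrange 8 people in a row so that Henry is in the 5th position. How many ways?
Fix one position: (8-1)! = 5040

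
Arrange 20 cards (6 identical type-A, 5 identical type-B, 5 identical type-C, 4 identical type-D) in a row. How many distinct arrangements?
20! / (6! × 5! × 5! × 4!) = 9777287520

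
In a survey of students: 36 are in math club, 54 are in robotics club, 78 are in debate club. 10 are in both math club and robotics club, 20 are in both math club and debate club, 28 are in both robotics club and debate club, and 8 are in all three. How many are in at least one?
|A∪B∪C| = 36+54+78-10-20-28+8 = 118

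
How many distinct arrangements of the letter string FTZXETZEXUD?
11! / (2! × 1! × 1! × 1! × 2! × 2! × 2!) = 2494800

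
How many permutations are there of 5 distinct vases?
5! = 120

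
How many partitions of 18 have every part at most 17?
Let r_j(i) = number of partitions of i into parts ≤ j, for i = 0..18. r_1(i) = 1 for all i; r_j(i) = r_{j-1}(i) + r_j(i-j). Rows j = 2..17: ≤2: 1 1 2 2 3 3 4 4 5 5 6 6 7 7 8 8 9 9 10; ≤3: 1 1 2 3 4 5 7 8 10 12 14 16 19 21 24 27 30 33 37; ≤4: 1 1 2 3 5 6 9 11 15 18 23 27 34 39 47 54 64 72 84; ≤5: 1 1 2 3 5 7 10 13 18 23 30 37 47 57 70 84 101 119 141; ≤6: 1 1 2 3 5 7 11 14 20 26 35 44 58 71 90 110 136 163 199; ≤7: 1 1 2 3 5 7 11 15 21 28 38 49 65 82 105 131 164 201 248; ≤8: 1 1 2 3 5 7 11 15 22 29 40 52 70 89 116 146 186 230 288; ≤9: 1 1 2 3 5 7 11 15 22 30 41 54 73 94 123 157 201 252 318; ≤10: 1 1 2 3 5 7 11 15 22 30 42 55 75 97 128 164 212 267 340; ≤11: 1 1 2 3 5 7 11 15 22 30 42 56 76 99 131 169 219 278 355; ≤12: 1 1 2 3 5 7 11 15 22 30 42 56 77 100 133 172 224 285 366; ≤13: 1 1 2 3 5 7 11 15 22 30 42 56 77 101 134 174 227 290 373; ≤14: 1 1 2 3 5 7 11 15 22 30 42 56 77 101 135 175 229 293 378; ≤15: 1 1 2 3 5 7 11 15 22 30 42 56 77 101 135 176 230 295 381; ≤16: 1 1 2 3 5 7 11 15 22 30 42 56 77 101 135 176 231 296 383; ≤17: 1 1 2 3 5 7 11 15 22 30 42 56 77 101 135 176 231 297 384. r_17(18) = 384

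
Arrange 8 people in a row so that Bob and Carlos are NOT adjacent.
Total - adjacent = 8! - (8-1)!×2 = 40320 - 10080 = 30240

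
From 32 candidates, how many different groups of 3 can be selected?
C(32,3) = 32!/(3!×29!) = 4960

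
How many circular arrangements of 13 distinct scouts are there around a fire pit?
Circular: fix one position, arrange the rest. (13-1)! = 479001600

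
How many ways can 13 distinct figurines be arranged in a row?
13! = 6227020800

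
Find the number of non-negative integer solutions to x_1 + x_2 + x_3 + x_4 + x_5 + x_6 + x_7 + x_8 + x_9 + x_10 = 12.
C(12+10-1, 10-1) = C(21, 9) = 293930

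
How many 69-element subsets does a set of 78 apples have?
C(78,69) = 78!/(69!×9!) = 182364632450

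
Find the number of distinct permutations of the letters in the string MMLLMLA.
7! / (3! × 3! × 1!) = 140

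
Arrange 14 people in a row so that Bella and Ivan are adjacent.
Treat as block: (14-1)! × 2! = 6227020800 × 2 = 12454041600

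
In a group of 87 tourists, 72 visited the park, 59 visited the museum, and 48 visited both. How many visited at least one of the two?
|A∪B| = |A| + |B| - |A∩B| = 72 + 59 - 48 = 83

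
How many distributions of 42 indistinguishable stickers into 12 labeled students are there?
C(42+12-1, 12-1) = C(53, 11) = 76223753060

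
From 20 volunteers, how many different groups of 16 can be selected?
C(20,16) = 20!/(16!×4!) = 4845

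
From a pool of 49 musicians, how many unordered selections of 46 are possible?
C(49,46) = 49!/(46!×3!) = 18424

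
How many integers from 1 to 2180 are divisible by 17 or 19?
⌊2180/17⌋ + ⌊2180/19⌋ - ⌊2180/323⌋ = 128 + 114 - 6 = 236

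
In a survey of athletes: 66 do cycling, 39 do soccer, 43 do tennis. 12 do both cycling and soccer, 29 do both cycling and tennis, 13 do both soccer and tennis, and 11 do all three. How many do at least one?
|A∪B∪C| = 66+39+43-12-29-13+11 = 105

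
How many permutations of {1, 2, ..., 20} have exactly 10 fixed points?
Choose the 10 fixed points C(20,10) = 184756, derange the rest: !10 = Σ_{j=0}^{10} (-1)^j·10!/j! = 3628800 - 3628800 + 1814400 - 604800 + 151200 - 30240 + 5040 - 720 + 90 - 10 + 1 = 1334961. Product = 184756 × 1334961 = 246642054516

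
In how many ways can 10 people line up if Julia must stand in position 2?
Fix one position: (10-1)! = 362880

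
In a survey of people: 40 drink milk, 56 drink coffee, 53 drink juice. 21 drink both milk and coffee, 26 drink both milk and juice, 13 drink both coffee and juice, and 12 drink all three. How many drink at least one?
|A∪B∪C| = 40+56+53-21-26-13+12 = 101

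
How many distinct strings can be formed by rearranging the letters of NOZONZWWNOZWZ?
13! / (3! × 3! × 4! × 3!) = 1201200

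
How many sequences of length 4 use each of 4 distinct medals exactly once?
4! = 24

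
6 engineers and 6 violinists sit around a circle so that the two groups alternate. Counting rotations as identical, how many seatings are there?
Fix one of the engineers: (6-1)! ways for the remaining engineers, × 6! ways for the violinists = 120 × 720 = 86400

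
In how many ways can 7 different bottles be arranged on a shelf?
7! = 5040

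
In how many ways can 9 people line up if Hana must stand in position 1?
Fix one position: (9-1)! = 40320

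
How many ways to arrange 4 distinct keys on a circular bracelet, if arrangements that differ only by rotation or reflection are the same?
(4-1)!/2 = 6/2 = 3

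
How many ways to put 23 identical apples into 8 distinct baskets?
C(23+8-1, 8-1) = C(30, 7) = 2035800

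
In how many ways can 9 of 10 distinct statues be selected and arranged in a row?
P(10,9) = 10!/(10-9)! = 3628800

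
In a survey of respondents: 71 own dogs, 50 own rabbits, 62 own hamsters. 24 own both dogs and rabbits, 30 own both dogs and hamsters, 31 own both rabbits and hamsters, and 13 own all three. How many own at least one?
|A∪B∪C| = 71+50+62-24-30-31+13 = 111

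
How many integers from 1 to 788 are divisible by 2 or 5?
⌊788/2⌋ + ⌊788/5⌋ - ⌊788/10⌋ = 394 + 157 - 78 = 473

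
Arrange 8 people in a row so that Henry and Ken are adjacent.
Treat as block: (8-1)! × 2! = 5040 × 2 = 10080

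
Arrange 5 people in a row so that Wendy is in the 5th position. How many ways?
Fix one position: (5-1)! = 24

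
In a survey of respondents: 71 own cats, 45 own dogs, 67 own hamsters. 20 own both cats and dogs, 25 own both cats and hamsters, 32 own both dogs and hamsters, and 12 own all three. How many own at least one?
|A∪B∪C| = 71+45+67-20-25-32+12 = 118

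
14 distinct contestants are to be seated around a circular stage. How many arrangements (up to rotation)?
Circular: fix one position, arrange the rest. (14-1)! = 6227020800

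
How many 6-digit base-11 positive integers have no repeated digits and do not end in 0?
Last digit: 10 nonzero choices. First digit: 9 (nonzero, ≠last). Middle 4: P(9,4) = 3024. Total = 272160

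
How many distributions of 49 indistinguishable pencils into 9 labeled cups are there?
C(49+9-1, 9-1) = C(57, 8) = 1652411475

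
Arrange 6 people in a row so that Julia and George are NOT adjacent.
Total - adjacent = 6! - (6-1)!×2 = 720 - 240 = 480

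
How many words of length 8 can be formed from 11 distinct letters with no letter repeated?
P(11,8) = 11!/(11-8)! = 6652800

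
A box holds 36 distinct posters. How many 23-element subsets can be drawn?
C(36,23) = 36!/(23!×13!) = 2310789600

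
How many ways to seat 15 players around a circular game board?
Circular: fix one position, arrange the rest. (15-1)! = 87178291200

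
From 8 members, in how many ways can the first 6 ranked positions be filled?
P(8,6) = 8!/(8-6)! = 20160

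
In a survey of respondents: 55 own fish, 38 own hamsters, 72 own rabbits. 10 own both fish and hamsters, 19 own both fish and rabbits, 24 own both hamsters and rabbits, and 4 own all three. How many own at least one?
|A∪B∪C| = 55+38+72-10-19-24+4 = 116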